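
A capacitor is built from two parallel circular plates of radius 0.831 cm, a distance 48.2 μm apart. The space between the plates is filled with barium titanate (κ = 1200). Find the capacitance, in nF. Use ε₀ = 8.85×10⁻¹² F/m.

A = π(0.831 cm)² = 2.17×10⁻⁴ m².
C = κε₀A/d = 1200 × 8.85×10⁻¹² × 2.17×10⁻⁴ / 4.82×10⁻⁵ = 4.78×10⁻⁸ F.

C ≈ 47.8 nF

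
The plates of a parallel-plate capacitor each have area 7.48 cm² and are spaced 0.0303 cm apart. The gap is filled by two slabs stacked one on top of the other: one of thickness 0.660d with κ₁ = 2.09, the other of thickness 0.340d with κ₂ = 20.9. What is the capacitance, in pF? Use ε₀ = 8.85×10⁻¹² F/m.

65.8 pF

A = 7.48 cm² = 7.48×10⁻⁴ m².
Stacked slabs ⇒ two capacitors in series, each with the full plate area.
C₁ = κ₁ε₀A/d₁ = 2.09 × 8.85×10⁻¹² × 7.48×10⁻⁴ / 2.00×10⁻⁴ = 6.92×10⁻¹¹ F.
C₂ = κ₂ε₀A/d₂ = 20.9 × 8.85×10⁻¹² × 7.48×10⁻⁴ / 1.03×10⁻⁴ = 1.34×10⁻⁹ F.
C = (1/C₁ + 1/C₂)⁻¹ = 6.58×10⁻¹¹ F.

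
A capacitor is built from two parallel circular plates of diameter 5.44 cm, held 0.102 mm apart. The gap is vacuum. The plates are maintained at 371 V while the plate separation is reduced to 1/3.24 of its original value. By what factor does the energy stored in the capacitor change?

Battery connected ⇒ V is held fixed.
C₂ = 3.24 C₁ and U = ½CV², so U₂/U₁ = C₂/C₁ = 3.24.

U₂/U₁ ≈ 3.24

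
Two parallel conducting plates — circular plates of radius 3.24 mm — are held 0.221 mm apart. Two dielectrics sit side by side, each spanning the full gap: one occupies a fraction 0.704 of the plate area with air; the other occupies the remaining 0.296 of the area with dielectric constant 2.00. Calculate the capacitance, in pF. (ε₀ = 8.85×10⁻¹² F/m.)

C ≈ 1.71 pF

A = π(3.24 mm)² = 3.30×10⁻⁵ m².
Side-by-side slabs ⇒ two capacitors in parallel, each spanning the full gap.
C₁ = κ₁ε₀A₁/d = 1.00 × 8.85×10⁻¹² × 2.32×10⁻⁵ / 2.21×10⁻⁴ = 9.30×10⁻¹³ F.
C₂ = κ₂ε₀A₂/d = 2.00 × 8.85×10⁻¹² × 9.76×10⁻⁶ / 2.21×10⁻⁴ = 7.82×10⁻¹³ F.
C = C₁ + C₂ = 1.71×10⁻¹² F.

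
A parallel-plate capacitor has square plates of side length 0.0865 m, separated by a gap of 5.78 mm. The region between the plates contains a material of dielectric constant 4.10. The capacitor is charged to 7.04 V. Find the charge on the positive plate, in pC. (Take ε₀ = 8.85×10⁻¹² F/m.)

Q ≈ 331 pC

A = (0.0865 m)² = 7.48×10⁻³ m².
C = κε₀A/d = 4.10 × 8.85×10⁻¹² × 7.48×10⁻³ / 5.78×10⁻³ = 4.70×10⁻¹¹ F.
Q = CV = 4.70×10⁻¹¹ × 7.04 = 3.31×10⁻¹⁰ C.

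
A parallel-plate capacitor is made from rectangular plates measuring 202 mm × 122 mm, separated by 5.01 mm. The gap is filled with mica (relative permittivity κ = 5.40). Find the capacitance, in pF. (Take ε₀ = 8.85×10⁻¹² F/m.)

C ≈ 235 pF

A = 202 × 122 mm² = 2.46×10⁻² m².
C = κε₀A/d = 5.40 × 8.85×10⁻¹² × 2.46×10⁻² / 5.01×10⁻³ = 2.35×10⁻¹⁰ F.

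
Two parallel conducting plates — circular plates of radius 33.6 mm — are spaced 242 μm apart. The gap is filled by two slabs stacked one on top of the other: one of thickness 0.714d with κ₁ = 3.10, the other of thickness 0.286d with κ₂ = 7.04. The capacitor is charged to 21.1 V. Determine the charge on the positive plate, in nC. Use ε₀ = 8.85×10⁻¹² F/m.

10.1 nC

A = π(33.6 mm)² = 3.55×10⁻³ m².
Stacked slabs ⇒ two capacitors in series, each with the full plate area.
C₁ = κ₁ε₀A/d₁ = 3.10 × 8.85×10⁻¹² × 3.55×10⁻³ / 1.73×10⁻⁴ = 5.63×10⁻¹⁰ F.
C₂ = κ₂ε₀A/d₂ = 7.04 × 8.85×10⁻¹² × 3.55×10⁻³ / 6.92×10⁻⁵ = 3.19×10⁻⁹ F.
C = (1/C₁ + 1/C₂)⁻¹ = 4.79×10⁻¹⁰ F.
Q = CV = 4.79×10⁻¹⁰ × 21.1 = 1.01×10⁻⁸ C.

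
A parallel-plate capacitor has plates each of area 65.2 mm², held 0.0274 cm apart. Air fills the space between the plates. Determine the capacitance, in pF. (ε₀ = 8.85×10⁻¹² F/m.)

2.11 pF

A = 65.2 mm² = 6.52×10⁻⁵ m².
C = ε₀A/d = 8.85×10⁻¹² × 6.52×10⁻⁵ / 2.74×10⁻⁴ = 2.11×10⁻¹² F.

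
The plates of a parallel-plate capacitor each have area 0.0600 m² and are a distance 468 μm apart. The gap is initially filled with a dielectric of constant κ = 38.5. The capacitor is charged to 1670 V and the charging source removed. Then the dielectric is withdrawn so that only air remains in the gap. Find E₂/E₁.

Isolated ⇒ Q is held fixed.
V₂ = Q/C₂ = V₁/0.0260; E = V/d, so E₂/E₁ = (V₂/V₁)(d₁/d₂) = 38.5.

38.5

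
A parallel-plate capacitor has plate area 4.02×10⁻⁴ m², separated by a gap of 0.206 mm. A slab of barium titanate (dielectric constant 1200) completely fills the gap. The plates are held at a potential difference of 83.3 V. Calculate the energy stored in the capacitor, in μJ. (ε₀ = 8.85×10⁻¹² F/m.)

C = κε₀A/d = 1200 × 8.85×10⁻¹² × 4.02×10⁻⁴ / 2.06×10⁻⁴ = 2.07×10⁻⁸ F.
U = ½CV² = ½ × 2.07×10⁻⁸ × (83.3)² = 7.19×10⁻⁵ J.

71.9 μJ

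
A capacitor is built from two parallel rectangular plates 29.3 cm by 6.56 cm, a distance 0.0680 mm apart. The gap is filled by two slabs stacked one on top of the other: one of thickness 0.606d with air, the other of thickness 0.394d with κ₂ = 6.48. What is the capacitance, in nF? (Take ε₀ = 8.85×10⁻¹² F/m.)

A = 29.3 × 6.56 cm² = 1.92×10⁻² m².
Stacked slabs ⇒ two capacitors in series, each with the full plate area.
C₁ = κ₁ε₀A/d₁ = 1.00 × 8.85×10⁻¹² × 1.92×10⁻² / 4.12×10⁻⁵ = 4.13×10⁻⁹ F.
C₂ = κ₂ε₀A/d₂ = 6.48 × 8.85×10⁻¹² × 1.92×10⁻² / 2.68×10⁻⁵ = 4.11×10⁻⁸ F.
C = (1/C₁ + 1/C₂)⁻¹ = 3.75×10⁻⁹ F.

3.75 nF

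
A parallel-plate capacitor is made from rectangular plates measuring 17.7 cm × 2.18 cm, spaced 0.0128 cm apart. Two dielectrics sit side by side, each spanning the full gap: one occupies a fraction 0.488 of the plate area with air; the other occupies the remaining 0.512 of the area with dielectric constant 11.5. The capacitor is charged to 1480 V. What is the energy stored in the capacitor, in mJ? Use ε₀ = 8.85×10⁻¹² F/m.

A = 17.7 × 2.18 cm² = 3.86×10⁻³ m².
Side-by-side slabs ⇒ two capacitors in parallel, each spanning the full gap.
C₁ = κ₁ε₀A₁/d = 1.00 × 8.85×10⁻¹² × 1.88×10⁻³ / 1.28×10⁻⁴ = 1.30×10⁻¹⁰ F.
C₂ = κ₂ε₀A₂/d = 11.5 × 8.85×10⁻¹² × 1.98×10⁻³ / 1.28×10⁻⁴ = 1.57×10⁻⁹ F.
C = C₁ + C₂ = 1.70×10⁻⁹ F.
U = ½CV² = ½ × 1.70×10⁻⁹ × (1480)² = 1.86×10⁻³ J.

1.86 mJ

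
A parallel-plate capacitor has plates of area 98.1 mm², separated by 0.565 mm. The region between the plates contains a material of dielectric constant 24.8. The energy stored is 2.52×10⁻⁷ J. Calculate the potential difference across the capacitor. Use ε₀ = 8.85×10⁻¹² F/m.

A = 98.1 mm² = 9.81×10⁻⁵ m².
C = κε₀A/d = 24.8 × 8.85×10⁻¹² × 9.81×10⁻⁵ / 5.65×10⁻⁴ = 3.81×10⁻¹¹ F.
V = √(2U/C) = √(2 × 2.52×10⁻⁷ / 3.81×10⁻¹¹) = 1.15×10² V.

115 V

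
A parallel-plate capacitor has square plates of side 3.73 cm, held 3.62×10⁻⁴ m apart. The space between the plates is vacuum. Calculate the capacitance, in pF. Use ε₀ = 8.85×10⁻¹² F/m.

A = (3.73 cm)² = 1.39×10⁻³ m².
C = ε₀A/d = 8.85×10⁻¹² × 1.39×10⁻³ / 3.62×10⁻⁴ = 3.40×10⁻¹¹ F.

34.0 pF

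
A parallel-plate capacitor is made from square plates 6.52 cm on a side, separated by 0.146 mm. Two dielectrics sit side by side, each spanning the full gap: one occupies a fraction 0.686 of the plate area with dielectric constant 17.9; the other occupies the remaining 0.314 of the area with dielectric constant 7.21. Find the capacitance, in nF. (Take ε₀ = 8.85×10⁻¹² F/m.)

C ≈ 3.75 nF

A = (6.52 cm)² = 4.25×10⁻³ m².
Side-by-side slabs ⇒ two capacitors in parallel, each spanning the full gap.
C₁ = κ₁ε₀A₁/d = 17.9 × 8.85×10⁻¹² × 2.92×10⁻³ / 1.46×10⁻⁴ = 3.16×10⁻⁹ F.
C₂ = κ₂ε₀A₂/d = 7.21 × 8.85×10⁻¹² × 1.33×10⁻³ / 1.46×10⁻⁴ = 5.83×10⁻¹⁰ F.
C = C₁ + C₂ = 3.75×10⁻⁹ F.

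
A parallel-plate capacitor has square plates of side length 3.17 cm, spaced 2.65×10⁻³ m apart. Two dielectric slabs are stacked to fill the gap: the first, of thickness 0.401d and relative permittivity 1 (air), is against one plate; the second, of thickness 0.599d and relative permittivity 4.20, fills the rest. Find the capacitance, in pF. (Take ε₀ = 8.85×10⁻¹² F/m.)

A = (3.17 cm)² = 1.00×10⁻³ m².
Stacked slabs ⇒ two capacitors in series, each with the full plate area.
C₁ = κ₁ε₀A/d₁ = 1.00 × 8.85×10⁻¹² × 1.00×10⁻³ / 1.06×10⁻³ = 8.37×10⁻¹² F.
C₂ = κ₂ε₀A/d₂ = 4.20 × 8.85×10⁻¹² × 1.00×10⁻³ / 1.59×10⁻³ = 2.35×10⁻¹¹ F.
C = (1/C₁ + 1/C₂)⁻¹ = 6.17×10⁻¹² F.

C ≈ 6.17 pF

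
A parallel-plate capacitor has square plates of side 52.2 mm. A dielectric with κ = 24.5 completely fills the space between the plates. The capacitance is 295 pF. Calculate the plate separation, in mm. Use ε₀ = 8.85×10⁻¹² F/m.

A = (52.2 mm)² = 2.72×10⁻³ m².
d = κε₀A/C = 24.5 × 8.85×10⁻¹² × 2.72×10⁻³ / 2.95×10⁻¹⁰ = 2.00×10⁻³ m.

d ≈ 2.00 mm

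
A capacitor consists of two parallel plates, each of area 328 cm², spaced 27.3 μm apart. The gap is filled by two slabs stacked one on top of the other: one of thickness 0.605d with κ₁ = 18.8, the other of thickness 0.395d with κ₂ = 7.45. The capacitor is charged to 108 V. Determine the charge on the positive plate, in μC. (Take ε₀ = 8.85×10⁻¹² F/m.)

Q ≈ 13.5 μC

A = 328 cm² = 3.28×10⁻² m².
Stacked slabs ⇒ two capacitors in series, each with the full plate area.
C₁ = κ₁ε₀A/d₁ = 18.8 × 8.85×10⁻¹² × 3.28×10⁻² / 1.65×10⁻⁵ = 3.30×10⁻⁷ F.
C₂ = κ₂ε₀A/d₂ = 7.45 × 8.85×10⁻¹² × 3.28×10⁻² / 1.08×10⁻⁵ = 2.01×10⁻⁷ F.
C = (1/C₁ + 1/C₂)⁻¹ = 1.25×10⁻⁷ F.
Q = CV = 1.25×10⁻⁷ × 108 = 1.35×10⁻⁵ C.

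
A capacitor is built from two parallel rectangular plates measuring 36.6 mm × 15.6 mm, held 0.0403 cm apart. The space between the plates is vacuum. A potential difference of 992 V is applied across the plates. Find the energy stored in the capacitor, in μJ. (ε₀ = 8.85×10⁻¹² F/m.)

6.17 μJ

A = 36.6 × 15.6 mm² = 5.71×10⁻⁴ m².
C = ε₀A/d = 8.85×10⁻¹² × 5.71×10⁻⁴ / 4.03×10⁻⁴ = 1.25×10⁻¹¹ F.
U = ½CV² = ½ × 1.25×10⁻¹¹ × (992)² = 6.17×10⁻⁶ J.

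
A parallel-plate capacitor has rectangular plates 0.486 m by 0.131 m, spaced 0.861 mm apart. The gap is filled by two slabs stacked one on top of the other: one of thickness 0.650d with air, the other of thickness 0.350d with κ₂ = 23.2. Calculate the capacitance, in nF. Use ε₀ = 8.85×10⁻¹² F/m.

0.984 nF

A = 0.486 × 0.131 m² = 6.37×10⁻² m².
Stacked slabs ⇒ two capacitors in series, each with the full plate area.
C₁ = κ₁ε₀A/d₁ = 1.00 × 8.85×10⁻¹² × 6.37×10⁻² / 5.60×10⁻⁴ = 1.01×10⁻⁹ F.
C₂ = κ₂ε₀A/d₂ = 23.2 × 8.85×10⁻¹² × 6.37×10⁻² / 3.01×10⁻⁴ = 4.34×10⁻⁸ F.
C = (1/C₁ + 1/C₂)⁻¹ = 9.84×10⁻¹⁰ F.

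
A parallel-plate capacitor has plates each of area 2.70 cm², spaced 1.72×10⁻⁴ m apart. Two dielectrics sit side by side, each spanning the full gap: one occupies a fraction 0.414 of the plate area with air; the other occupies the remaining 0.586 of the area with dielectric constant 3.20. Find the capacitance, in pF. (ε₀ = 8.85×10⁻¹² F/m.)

31.8 pF

A = 2.70 cm² = 2.70×10⁻⁴ m².
Side-by-side slabs ⇒ two capacitors in parallel, each spanning the full gap.
C₁ = κ₁ε₀A₁/d = 1.00 × 8.85×10⁻¹² × 1.12×10⁻⁴ / 1.72×10⁻⁴ = 5.75×10⁻¹² F.
C₂ = κ₂ε₀A₂/d = 3.20 × 8.85×10⁻¹² × 1.58×10⁻⁴ / 1.72×10⁻⁴ = 2.61×10⁻¹¹ F.
C = C₁ + C₂ = 3.18×10⁻¹¹ F.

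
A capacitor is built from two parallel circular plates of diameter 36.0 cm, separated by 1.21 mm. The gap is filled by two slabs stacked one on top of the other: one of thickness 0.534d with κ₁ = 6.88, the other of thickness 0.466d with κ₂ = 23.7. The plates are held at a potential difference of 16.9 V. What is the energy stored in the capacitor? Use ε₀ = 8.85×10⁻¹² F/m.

A = π(36.0/2 cm)² = 0.102 m².
Stacked slabs ⇒ two capacitors in series, each with the full plate area.
C₁ = κ₁ε₀A/d₁ = 6.88 × 8.85×10⁻¹² × 0.102 / 6.46×10⁻⁴ = 9.59×10⁻⁹ F.
C₂ = κ₂ε₀A/d₂ = 23.7 × 8.85×10⁻¹² × 0.102 / 5.64×10⁻⁴ = 3.79×10⁻⁸ F.
C = (1/C₁ + 1/C₂)⁻¹ = 7.65×10⁻⁹ F.
U = ½CV² = ½ × 7.65×10⁻⁹ × (16.9)² = 1.09×10⁻⁶ J.

1.09 μJ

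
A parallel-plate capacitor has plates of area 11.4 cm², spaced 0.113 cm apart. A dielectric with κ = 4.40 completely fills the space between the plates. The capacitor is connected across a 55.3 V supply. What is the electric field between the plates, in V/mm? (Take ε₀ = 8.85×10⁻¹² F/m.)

E ≈ 48.9 V/mm

E = V/d = 55.3 / 1.13×10⁻³ = 4.89×10⁴ V/m.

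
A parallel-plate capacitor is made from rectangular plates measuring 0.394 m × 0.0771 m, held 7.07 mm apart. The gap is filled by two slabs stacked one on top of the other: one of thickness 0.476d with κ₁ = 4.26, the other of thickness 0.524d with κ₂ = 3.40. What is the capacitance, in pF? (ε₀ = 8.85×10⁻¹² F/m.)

C ≈ 143 pF

A = 0.394 × 0.0771 m² = 3.04×10⁻² m².
Stacked slabs ⇒ two capacitors in series, each with the full plate area.
C₁ = κ₁ε₀A/d₁ = 4.26 × 8.85×10⁻¹² × 3.04×10⁻² / 3.37×10⁻³ = 3.40×10⁻¹⁰ F.
C₂ = κ₂ε₀A/d₂ = 3.40 × 8.85×10⁻¹² × 3.04×10⁻² / 3.70×10⁻³ = 2.47×10⁻¹⁰ F.
C = (1/C₁ + 1/C₂)⁻¹ = 1.43×10⁻¹⁰ F.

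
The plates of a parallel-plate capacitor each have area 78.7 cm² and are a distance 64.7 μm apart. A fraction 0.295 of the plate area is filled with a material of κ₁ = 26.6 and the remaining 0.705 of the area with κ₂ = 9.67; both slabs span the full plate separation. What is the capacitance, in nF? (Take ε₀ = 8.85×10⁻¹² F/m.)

A = 78.7 cm² = 7.87×10⁻³ m².
Side-by-side slabs ⇒ two capacitors in parallel, each spanning the full gap.
C₁ = κ₁ε₀A₁/d = 26.6 × 8.85×10⁻¹² × 2.32×10⁻³ / 6.47×10⁻⁵ = 8.45×10⁻⁹ F.
C₂ = κ₂ε₀A₂/d = 9.67 × 8.85×10⁻¹² × 5.55×10⁻³ / 6.47×10⁻⁵ = 7.34×10⁻⁹ F.
C = C₁ + C₂ = 1.58×10⁻⁸ F.

C ≈ 15.8 nF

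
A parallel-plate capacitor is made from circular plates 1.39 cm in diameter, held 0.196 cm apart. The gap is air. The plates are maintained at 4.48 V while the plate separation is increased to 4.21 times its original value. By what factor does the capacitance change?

0.238

C = ε₀A/d scales as 1/d, so C₂/C₁ = d₁/d₂ = 1/4.21 = 0.238.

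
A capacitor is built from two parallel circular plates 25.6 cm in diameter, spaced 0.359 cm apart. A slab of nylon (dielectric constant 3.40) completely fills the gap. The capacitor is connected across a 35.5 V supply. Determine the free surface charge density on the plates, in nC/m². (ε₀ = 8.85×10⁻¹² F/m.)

σ ≈ 298 nC/m²

A = π(25.6/2 cm)² = 5.15×10⁻² m².
C = κε₀A/d = 3.40 × 8.85×10⁻¹² × 5.15×10⁻² / 3.59×10⁻³ = 4.31×10⁻¹⁰ F.
σ = Q/A = CV/A = 4.31×10⁻¹⁰ × 35.5 / 5.15×10⁻² = 2.98×10⁻⁷ C/m².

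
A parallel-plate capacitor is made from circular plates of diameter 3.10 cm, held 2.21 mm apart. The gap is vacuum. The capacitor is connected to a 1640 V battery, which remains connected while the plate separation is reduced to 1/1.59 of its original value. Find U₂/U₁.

Battery connected ⇒ V is held fixed.
C₂ = 1.59 C₁ and U = ½CV², so U₂/U₁ = C₂/C₁ = 1.59.

1.59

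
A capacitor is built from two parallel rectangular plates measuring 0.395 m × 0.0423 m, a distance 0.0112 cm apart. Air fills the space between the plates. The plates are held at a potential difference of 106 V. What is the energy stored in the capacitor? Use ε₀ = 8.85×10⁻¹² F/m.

U ≈ 7.42 μJ

A = 0.395 × 0.0423 m² = 1.67×10⁻² m².
C = ε₀A/d = 8.85×10⁻¹² × 1.67×10⁻² / 1.12×10⁻⁴ = 1.32×10⁻⁹ F.
U = ½CV² = ½ × 1.32×10⁻⁹ × (106)² = 7.42×10⁻⁶ J.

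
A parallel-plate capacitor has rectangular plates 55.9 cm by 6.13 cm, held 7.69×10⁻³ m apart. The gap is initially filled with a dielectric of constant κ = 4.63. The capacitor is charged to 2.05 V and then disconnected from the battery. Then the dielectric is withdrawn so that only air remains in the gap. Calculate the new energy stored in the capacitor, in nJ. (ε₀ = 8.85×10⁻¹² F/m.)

U ≈ 1.78 nJ

A = 55.9 × 6.13 cm² = 3.43×10⁻² m².
Initially C₁ = κε₀A/d = 4.63 × 8.85×10⁻¹² × 3.43×10⁻² / 7.69×10⁻³ = 1.83×10⁻¹⁰ F.
U₁ = 3.84×10⁻¹⁰ J.
Isolated ⇒ Q is held fixed. C₂ = 0.216 C₁ and U = Q²/(2C), so U₂/U₁ = C₁/C₂ = 4.63.
U₂ = 4.63 × 3.84×10⁻¹⁰ = 1.78×10⁻⁹ J.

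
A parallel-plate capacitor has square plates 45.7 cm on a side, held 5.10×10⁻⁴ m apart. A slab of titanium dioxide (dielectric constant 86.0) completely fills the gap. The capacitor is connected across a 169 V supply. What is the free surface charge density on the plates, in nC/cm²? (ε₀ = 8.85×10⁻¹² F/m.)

σ ≈ 25.2 nC/cm²

A = (45.7 cm)² = 0.209 m².
C = κε₀A/d = 86.0 × 8.85×10⁻¹² × 0.209 / 5.10×10⁻⁴ = 3.12×10⁻⁷ F.
σ = Q/A = CV/A = 3.12×10⁻⁷ × 169 / 0.209 = 2.52×10⁻⁴ C/m².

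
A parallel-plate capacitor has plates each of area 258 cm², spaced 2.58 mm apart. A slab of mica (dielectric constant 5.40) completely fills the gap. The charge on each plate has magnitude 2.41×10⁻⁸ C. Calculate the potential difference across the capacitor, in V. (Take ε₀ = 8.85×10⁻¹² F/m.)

V ≈ 50.4 V

A = 258 cm² = 2.58×10⁻² m².
C = κε₀A/d = 5.40 × 8.85×10⁻¹² × 2.58×10⁻² / 2.58×10⁻³ = 4.78×10⁻¹⁰ F.
V = Q/C = 2.41×10⁻⁸ / 4.78×10⁻¹⁰ = 50.4 V.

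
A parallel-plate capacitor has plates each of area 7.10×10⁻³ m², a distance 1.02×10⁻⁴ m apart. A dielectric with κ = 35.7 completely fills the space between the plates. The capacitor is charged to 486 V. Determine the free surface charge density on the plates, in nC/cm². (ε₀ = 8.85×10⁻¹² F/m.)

σ ≈ 151 nC/cm²

C = κε₀A/d = 35.7 × 8.85×10⁻¹² × 7.10×10⁻³ / 1.02×10⁻⁴ = 2.20×10⁻⁸ F.
σ = Q/A = CV/A = 2.20×10⁻⁸ × 486 / 7.10×10⁻³ = 1.51×10⁻³ C/m².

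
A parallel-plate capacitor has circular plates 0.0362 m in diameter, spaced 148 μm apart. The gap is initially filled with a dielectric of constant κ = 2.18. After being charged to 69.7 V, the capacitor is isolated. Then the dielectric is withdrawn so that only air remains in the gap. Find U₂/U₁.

U₂/U₁ ≈ 2.18

Isolated ⇒ Q is held fixed.
C₂ = 0.459 C₁ and U = Q²/(2C), so U₂/U₁ = C₁/C₂ = 2.18.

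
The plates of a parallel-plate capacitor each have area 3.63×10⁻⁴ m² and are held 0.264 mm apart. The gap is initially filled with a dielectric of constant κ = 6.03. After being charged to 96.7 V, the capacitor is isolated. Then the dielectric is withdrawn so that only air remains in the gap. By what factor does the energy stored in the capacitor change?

6.03

Isolated ⇒ Q is held fixed.
C₂ = 0.166 C₁ and U = Q²/(2C), so U₂/U₁ = C₁/C₂ = 6.03.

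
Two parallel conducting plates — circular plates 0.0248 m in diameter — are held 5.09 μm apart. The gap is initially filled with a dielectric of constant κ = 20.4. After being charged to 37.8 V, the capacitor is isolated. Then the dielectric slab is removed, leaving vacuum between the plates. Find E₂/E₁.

E₂/E₁ ≈ 20.4

Isolated ⇒ Q is held fixed.
V₂ = Q/C₂ = V₁/0.0490; E = V/d, so E₂/E₁ = (V₂/V₁)(d₁/d₂) = 20.4.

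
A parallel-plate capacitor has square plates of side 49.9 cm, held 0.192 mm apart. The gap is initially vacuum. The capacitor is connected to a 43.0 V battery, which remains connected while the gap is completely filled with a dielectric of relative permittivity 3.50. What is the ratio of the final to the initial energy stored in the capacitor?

Battery connected ⇒ V is held fixed.
C₂ = 3.50 C₁ and U = ½CV², so U₂/U₁ = C₂/C₁ = 3.50.

3.50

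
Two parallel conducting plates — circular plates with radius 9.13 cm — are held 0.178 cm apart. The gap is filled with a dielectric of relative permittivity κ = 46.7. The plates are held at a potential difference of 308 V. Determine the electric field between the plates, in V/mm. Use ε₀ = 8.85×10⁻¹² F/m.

E = V/d = 308 / 1.78×10⁻³ = 1.73×10⁵ V/m.

E ≈ 173 V/mm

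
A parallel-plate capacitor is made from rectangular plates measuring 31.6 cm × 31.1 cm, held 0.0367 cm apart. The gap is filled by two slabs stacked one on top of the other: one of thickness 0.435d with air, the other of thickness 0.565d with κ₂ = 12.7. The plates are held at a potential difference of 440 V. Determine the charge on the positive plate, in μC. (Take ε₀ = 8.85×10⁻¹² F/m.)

A = 31.6 × 31.1 cm² = 9.83×10⁻² m².
Stacked slabs ⇒ two capacitors in series, each with the full plate area.
C₁ = κ₁ε₀A/d₁ = 1.00 × 8.85×10⁻¹² × 9.83×10⁻² / 1.60×10⁻⁴ = 5.45×10⁻⁹ F.
C₂ = κ₂ε₀A/d₂ = 12.7 × 8.85×10⁻¹² × 9.83×10⁻² / 2.07×10⁻⁴ = 5.33×10⁻⁸ F.
C = (1/C₁ + 1/C₂)⁻¹ = 4.94×10⁻⁹ F.
Q = CV = 4.94×10⁻⁹ × 440 = 2.17×10⁻⁶ C.

Q ≈ 2.17 μC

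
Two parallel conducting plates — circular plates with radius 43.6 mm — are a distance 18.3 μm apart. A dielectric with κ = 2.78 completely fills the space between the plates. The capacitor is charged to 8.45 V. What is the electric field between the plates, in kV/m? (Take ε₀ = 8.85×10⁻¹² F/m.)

E = V/d = 8.45 / 1.83×10⁻⁵ = 4.62×10⁵ V/m.

462 kV/m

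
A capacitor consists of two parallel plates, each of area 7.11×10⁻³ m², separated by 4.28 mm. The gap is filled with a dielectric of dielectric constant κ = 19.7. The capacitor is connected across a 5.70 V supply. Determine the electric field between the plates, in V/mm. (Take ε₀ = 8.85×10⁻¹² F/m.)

1.33 V/mm

E = V/d = 5.70 / 4.28×10⁻³ = 1.33×10³ V/m.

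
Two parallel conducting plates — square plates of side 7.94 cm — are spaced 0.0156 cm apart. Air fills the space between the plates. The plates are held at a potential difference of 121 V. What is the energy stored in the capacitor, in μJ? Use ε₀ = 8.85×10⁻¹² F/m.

A = (7.94 cm)² = 6.30×10⁻³ m².
C = ε₀A/d = 8.85×10⁻¹² × 6.30×10⁻³ / 1.56×10⁻⁴ = 3.58×10⁻¹⁰ F.
U = ½CV² = ½ × 3.58×10⁻¹⁰ × (121)² = 2.62×10⁻⁶ J.

U ≈ 2.62 μJ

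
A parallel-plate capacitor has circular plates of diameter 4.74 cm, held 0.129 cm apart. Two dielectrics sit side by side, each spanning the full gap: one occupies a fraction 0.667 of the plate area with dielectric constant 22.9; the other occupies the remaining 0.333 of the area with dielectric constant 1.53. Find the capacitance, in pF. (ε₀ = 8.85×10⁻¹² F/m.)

191 pF

A = π(4.74/2 cm)² = 1.76×10⁻³ m².
Side-by-side slabs ⇒ two capacitors in parallel, each spanning the full gap.
C₁ = κ₁ε₀A₁/d = 22.9 × 8.85×10⁻¹² × 1.18×10⁻³ / 1.29×10⁻³ = 1.85×10⁻¹⁰ F.
C₂ = κ₂ε₀A₂/d = 1.53 × 8.85×10⁻¹² × 5.88×10⁻⁴ / 1.29×10⁻³ = 6.17×10⁻¹² F.
C = C₁ + C₂ = 1.91×10⁻¹⁰ F.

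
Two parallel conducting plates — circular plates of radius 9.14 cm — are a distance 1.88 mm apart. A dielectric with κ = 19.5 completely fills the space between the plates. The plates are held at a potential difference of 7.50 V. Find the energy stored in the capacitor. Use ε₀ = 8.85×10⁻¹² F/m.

67.8 nJ

A = π(9.14 cm)² = 2.62×10⁻² m².
C = κε₀A/d = 19.5 × 8.85×10⁻¹² × 2.62×10⁻² / 1.88×10⁻³ = 2.41×10⁻⁹ F.
U = ½CV² = ½ × 2.41×10⁻⁹ × (7.50)² = 6.78×10⁻⁸ J.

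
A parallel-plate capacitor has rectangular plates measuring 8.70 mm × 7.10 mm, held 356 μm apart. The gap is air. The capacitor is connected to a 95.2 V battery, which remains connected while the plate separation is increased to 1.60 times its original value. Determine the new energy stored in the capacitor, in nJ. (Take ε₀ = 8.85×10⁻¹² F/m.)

A = 8.70 × 7.10 mm² = 6.18×10⁻⁵ m².
Initially C₁ = ε₀A/d = 8.85×10⁻¹² × 6.18×10⁻⁵ / 3.56×10⁻⁴ = 1.54×10⁻¹² F.
U₁ = 6.96×10⁻⁹ J.
Battery connected ⇒ V is held fixed. C₂ = 0.625 C₁ and U = ½CV², so U₂/U₁ = C₂/C₁ = 0.625.
U₂ = 0.625 × 6.96×10⁻⁹ = 4.35×10⁻⁹ J.

4.35 nJ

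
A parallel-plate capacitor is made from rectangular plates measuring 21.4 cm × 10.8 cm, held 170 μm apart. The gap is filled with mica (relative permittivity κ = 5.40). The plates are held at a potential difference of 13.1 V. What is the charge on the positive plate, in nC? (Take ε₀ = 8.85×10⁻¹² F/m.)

A = 21.4 × 10.8 cm² = 2.31×10⁻² m².
C = κε₀A/d = 5.40 × 8.85×10⁻¹² × 2.31×10⁻² / 1.70×10⁻⁴ = 6.50×10⁻⁹ F.
Q = CV = 6.50×10⁻⁹ × 13.1 = 8.51×10⁻⁸ C.

Q ≈ 85.1 nC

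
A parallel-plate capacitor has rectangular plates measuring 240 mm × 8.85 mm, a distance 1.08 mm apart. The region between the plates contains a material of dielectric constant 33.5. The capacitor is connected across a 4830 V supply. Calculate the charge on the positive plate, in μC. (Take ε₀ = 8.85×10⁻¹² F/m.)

2.82 μC

A = 240 × 8.85 mm² = 2.12×10⁻³ m².
C = κε₀A/d = 33.5 × 8.85×10⁻¹² × 2.12×10⁻³ / 1.08×10⁻³ = 5.83×10⁻¹⁰ F.
Q = CV = 5.83×10⁻¹⁰ × 4830 = 2.82×10⁻⁶ C.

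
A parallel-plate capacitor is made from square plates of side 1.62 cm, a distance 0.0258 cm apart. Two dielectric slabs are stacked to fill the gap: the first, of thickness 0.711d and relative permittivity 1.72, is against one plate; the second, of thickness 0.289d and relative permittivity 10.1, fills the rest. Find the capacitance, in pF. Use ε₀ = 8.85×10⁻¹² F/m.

20.4 pF

A = (1.62 cm)² = 2.62×10⁻⁴ m².
Stacked slabs ⇒ two capacitors in series, each with the full plate area.
C₁ = κ₁ε₀A/d₁ = 1.72 × 8.85×10⁻¹² × 2.62×10⁻⁴ / 1.83×10⁻⁴ = 2.18×10⁻¹¹ F.
C₂ = κ₂ε₀A/d₂ = 10.1 × 8.85×10⁻¹² × 2.62×10⁻⁴ / 7.46×10⁻⁵ = 3.15×10⁻¹⁰ F.
C = (1/C₁ + 1/C₂)⁻¹ = 2.04×10⁻¹¹ F.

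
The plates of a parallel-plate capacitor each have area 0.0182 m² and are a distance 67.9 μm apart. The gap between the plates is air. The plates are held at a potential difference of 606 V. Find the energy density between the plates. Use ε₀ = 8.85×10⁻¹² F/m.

E = V/d = 606 / 6.79×10⁻⁵ = 8.92×10⁶ V/m.
u = ½ε₀E² = ½ × 8.85×10⁻¹² × (8.92×10⁶)² = 3.52×10² J/m³.

u ≈ 352 J/m³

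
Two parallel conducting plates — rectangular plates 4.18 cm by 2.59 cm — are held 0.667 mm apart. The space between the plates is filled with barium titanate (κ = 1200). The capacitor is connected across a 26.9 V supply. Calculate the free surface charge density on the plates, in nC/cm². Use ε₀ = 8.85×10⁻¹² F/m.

42.8 nC/cm²

A = 4.18 × 2.59 cm² = 1.08×10⁻³ m².
C = κε₀A/d = 1200 × 8.85×10⁻¹² × 1.08×10⁻³ / 6.67×10⁻⁴ = 1.72×10⁻⁸ F.
σ = Q/A = CV/A = 1.72×10⁻⁸ × 26.9 / 1.08×10⁻³ = 4.28×10⁻⁴ C/m².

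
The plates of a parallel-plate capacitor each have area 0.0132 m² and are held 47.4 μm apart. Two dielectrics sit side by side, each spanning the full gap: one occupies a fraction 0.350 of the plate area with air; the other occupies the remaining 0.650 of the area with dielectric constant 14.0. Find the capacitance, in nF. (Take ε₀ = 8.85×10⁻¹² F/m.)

Side-by-side slabs ⇒ two capacitors in parallel, each spanning the full gap.
C₁ = κ₁ε₀A₁/d = 1.00 × 8.85×10⁻¹² × 4.62×10⁻³ / 4.74×10⁻⁵ = 8.63×10⁻¹⁰ F.
C₂ = κ₂ε₀A₂/d = 14.0 × 8.85×10⁻¹² × 8.58×10⁻³ / 4.74×10⁻⁵ = 2.24×10⁻⁸ F.
C = C₁ + C₂ = 2.33×10⁻⁸ F.

C ≈ 23.3 nF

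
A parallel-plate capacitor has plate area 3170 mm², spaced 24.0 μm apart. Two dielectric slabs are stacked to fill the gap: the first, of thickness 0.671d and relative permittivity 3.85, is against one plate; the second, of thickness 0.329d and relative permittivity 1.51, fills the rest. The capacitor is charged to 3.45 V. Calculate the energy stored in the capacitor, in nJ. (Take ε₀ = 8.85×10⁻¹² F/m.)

A = 3170 mm² = 3.17×10⁻³ m².
Stacked slabs ⇒ two capacitors in series, each with the full plate area.
C₁ = κ₁ε₀A/d₁ = 3.85 × 8.85×10⁻¹² × 3.17×10⁻³ / 1.61×10⁻⁵ = 6.71×10⁻⁹ F.
C₂ = κ₂ε₀A/d₂ = 1.51 × 8.85×10⁻¹² × 3.17×10⁻³ / 7.90×10⁻⁶ = 5.37×10⁻⁹ F.
C = (1/C₁ + 1/C₂)⁻¹ = 2.98×10⁻⁹ F.
U = ½CV² = ½ × 2.98×10⁻⁹ × (3.45)² = 1.77×10⁻⁸ J.

U ≈ 17.7 nJ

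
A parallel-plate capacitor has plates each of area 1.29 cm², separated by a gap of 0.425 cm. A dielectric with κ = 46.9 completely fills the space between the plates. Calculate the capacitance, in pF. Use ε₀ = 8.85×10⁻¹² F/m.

A = 1.29 cm² = 1.29×10⁻⁴ m².
C = κε₀A/d = 46.9 × 8.85×10⁻¹² × 1.29×10⁻⁴ / 4.25×10⁻³ = 1.26×10⁻¹¹ F.

C ≈ 12.6 pF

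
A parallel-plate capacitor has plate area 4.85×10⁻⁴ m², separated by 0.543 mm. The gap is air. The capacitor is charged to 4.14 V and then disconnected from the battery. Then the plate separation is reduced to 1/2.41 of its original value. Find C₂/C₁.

C₂/C₁ ≈ 2.41

C = ε₀A/d scales as 1/d, so C₂/C₁ = d₁/d₂ = 2.41.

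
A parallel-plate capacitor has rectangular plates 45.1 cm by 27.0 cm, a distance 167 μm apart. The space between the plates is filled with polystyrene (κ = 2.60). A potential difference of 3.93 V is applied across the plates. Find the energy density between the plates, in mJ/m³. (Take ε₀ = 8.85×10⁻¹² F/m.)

u ≈ 6.37 mJ/m³

E = V/d = 3.93 / 1.67×10⁻⁴ = 2.35×10⁴ V/m.
u = ½κε₀E² = ½ × 2.60 × 8.85×10⁻¹² × (2.35×10⁴)² = 6.37×10⁻³ J/m³.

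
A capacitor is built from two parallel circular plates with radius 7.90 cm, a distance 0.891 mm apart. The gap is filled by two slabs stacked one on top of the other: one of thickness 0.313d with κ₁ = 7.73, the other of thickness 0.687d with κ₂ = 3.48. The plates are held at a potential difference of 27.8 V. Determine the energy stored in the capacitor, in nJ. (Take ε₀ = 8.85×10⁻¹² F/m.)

A = π(7.90 cm)² = 1.96×10⁻² m².
Stacked slabs ⇒ two capacitors in series, each with the full plate area.
C₁ = κ₁ε₀A/d₁ = 7.73 × 8.85×10⁻¹² × 1.96×10⁻² / 2.79×10⁻⁴ = 4.81×10⁻⁹ F.
C₂ = κ₂ε₀A/d₂ = 3.48 × 8.85×10⁻¹² × 1.96×10⁻² / 6.12×10⁻⁴ = 9.86×10⁻¹⁰ F.
C = (1/C₁ + 1/C₂)⁻¹ = 8.19×10⁻¹⁰ F.
U = ½CV² = ½ × 8.19×10⁻¹⁰ × (27.8)² = 3.16×10⁻⁷ J.

U ≈ 316 nJ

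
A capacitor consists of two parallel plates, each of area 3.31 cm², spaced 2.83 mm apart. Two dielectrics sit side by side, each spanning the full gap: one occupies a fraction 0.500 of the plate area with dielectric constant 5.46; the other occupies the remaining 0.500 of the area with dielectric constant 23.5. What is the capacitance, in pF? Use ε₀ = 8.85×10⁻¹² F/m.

C ≈ 15.0 pF

A = 3.31 cm² = 3.31×10⁻⁴ m².
Side-by-side slabs ⇒ two capacitors in parallel, each spanning the full gap.
C₁ = κ₁ε₀A₁/d = 5.46 × 8.85×10⁻¹² × 1.66×10⁻⁴ / 2.83×10⁻³ = 2.83×10⁻¹² F.
C₂ = κ₂ε₀A₂/d = 23.5 × 8.85×10⁻¹² × 1.66×10⁻⁴ / 2.83×10⁻³ = 1.22×10⁻¹¹ F.
C = C₁ + C₂ = 1.50×10⁻¹¹ F.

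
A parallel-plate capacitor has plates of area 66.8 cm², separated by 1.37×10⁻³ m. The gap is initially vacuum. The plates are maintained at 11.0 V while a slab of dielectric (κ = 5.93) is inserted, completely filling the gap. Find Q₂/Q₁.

Battery connected ⇒ V is held fixed.
C₂ = 5.93 C₁ and Q = CV, so Q₂/Q₁ = C₂/C₁ = 5.93.

5.93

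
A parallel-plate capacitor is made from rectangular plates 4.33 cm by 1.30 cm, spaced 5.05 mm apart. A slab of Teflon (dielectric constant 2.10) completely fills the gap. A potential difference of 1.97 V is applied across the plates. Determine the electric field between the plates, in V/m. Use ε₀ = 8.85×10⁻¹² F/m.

390 V/m

E = V/d = 1.97 / 5.05×10⁻³ = 3.90×10² V/m.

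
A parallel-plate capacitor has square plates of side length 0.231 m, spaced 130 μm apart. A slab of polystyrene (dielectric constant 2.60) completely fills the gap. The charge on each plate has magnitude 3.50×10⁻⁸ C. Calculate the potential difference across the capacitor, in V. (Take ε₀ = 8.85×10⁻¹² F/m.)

3.71 V

A = (0.231 m)² = 5.34×10⁻² m².
C = κε₀A/d = 2.60 × 8.85×10⁻¹² × 5.34×10⁻² / 1.30×10⁻⁴ = 9.44×10⁻⁹ F.
V = Q/C = 3.50×10⁻⁸ / 9.44×10⁻⁹ = 3.71 V.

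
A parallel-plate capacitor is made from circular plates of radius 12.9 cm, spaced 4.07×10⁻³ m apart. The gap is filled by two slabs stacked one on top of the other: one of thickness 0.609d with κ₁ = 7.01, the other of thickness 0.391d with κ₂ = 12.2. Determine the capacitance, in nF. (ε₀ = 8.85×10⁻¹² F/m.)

A = π(12.9 cm)² = 5.23×10⁻² m².
Stacked slabs ⇒ two capacitors in series, each with the full plate area.
C₁ = κ₁ε₀A/d₁ = 7.01 × 8.85×10⁻¹² × 5.23×10⁻² / 2.48×10⁻³ = 1.31×10⁻⁹ F.
C₂ = κ₂ε₀A/d₂ = 12.2 × 8.85×10⁻¹² × 5.23×10⁻² / 1.59×10⁻³ = 3.55×10⁻⁹ F.
C = (1/C₁ + 1/C₂)⁻¹ = 9.56×10⁻¹⁰ F.

0.956 nF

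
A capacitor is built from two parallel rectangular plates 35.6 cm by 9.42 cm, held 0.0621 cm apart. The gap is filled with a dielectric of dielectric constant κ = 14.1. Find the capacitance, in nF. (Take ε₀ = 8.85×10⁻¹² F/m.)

A = 35.6 × 9.42 cm² = 3.35×10⁻² m².
C = κε₀A/d = 14.1 × 8.85×10⁻¹² × 3.35×10⁻² / 6.21×10⁻⁴ = 6.74×10⁻⁹ F.

6.74 nF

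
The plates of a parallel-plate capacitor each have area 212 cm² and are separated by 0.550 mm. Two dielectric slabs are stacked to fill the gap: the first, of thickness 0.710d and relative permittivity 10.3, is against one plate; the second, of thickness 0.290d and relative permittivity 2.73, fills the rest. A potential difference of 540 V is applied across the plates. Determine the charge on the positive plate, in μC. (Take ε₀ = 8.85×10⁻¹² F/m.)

1.05 μC

A = 212 cm² = 2.12×10⁻² m².
Stacked slabs ⇒ two capacitors in series, each with the full plate area.
C₁ = κ₁ε₀A/d₁ = 10.3 × 8.85×10⁻¹² × 2.12×10⁻² / 3.90×10⁻⁴ = 4.95×10⁻⁹ F.
C₂ = κ₂ε₀A/d₂ = 2.73 × 8.85×10⁻¹² × 2.12×10⁻² / 1.60×10⁻⁴ = 3.21×10⁻⁹ F.
C = (1/C₁ + 1/C₂)⁻¹ = 1.95×10⁻⁹ F.
Q = CV = 1.95×10⁻⁹ × 540 = 1.05×10⁻⁶ C.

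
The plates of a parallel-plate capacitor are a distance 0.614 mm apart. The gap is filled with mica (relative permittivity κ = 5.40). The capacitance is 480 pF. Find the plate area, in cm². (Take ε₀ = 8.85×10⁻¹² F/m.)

61.7 cm²

A = Cd/(κε₀) = 4.80×10⁻¹⁰ × 6.14×10⁻⁴ / (5.40 × 8.85×10⁻¹²) = 6.17×10⁻³ m².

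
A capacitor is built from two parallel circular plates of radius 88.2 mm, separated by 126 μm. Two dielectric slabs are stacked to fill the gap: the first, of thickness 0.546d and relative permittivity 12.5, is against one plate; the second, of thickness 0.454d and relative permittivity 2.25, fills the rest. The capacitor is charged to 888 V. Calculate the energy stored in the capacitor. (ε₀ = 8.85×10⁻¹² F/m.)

A = π(88.2 mm)² = 2.44×10⁻² m².
Stacked slabs ⇒ two capacitors in series, each with the full plate area.
C₁ = κ₁ε₀A/d₁ = 12.5 × 8.85×10⁻¹² × 2.44×10⁻² / 6.88×10⁻⁵ = 3.93×10⁻⁸ F.
C₂ = κ₂ε₀A/d₂ = 2.25 × 8.85×10⁻¹² × 2.44×10⁻² / 5.72×10⁻⁵ = 8.51×10⁻⁹ F.
C = (1/C₁ + 1/C₂)⁻¹ = 6.99×10⁻⁹ F.
U = ½CV² = ½ × 6.99×10⁻⁹ × (888)² = 2.76×10⁻³ J.

U ≈ 2.76 mJ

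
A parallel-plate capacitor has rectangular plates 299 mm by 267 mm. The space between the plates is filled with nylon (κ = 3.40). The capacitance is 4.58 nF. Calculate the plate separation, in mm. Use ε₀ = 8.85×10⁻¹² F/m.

d ≈ 0.524 mm

A = 299 × 267 mm² = 7.98×10⁻² m².
d = κε₀A/C = 3.40 × 8.85×10⁻¹² × 7.98×10⁻² / 4.58×10⁻⁹ = 5.24×10⁻⁴ m.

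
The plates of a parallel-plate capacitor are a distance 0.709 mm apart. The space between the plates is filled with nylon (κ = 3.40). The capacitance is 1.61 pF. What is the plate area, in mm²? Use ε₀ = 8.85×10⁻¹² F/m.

A = Cd/(κε₀) = 1.61×10⁻¹² × 7.09×10⁻⁴ / (3.40 × 8.85×10⁻¹²) = 3.79×10⁻⁵ m².

37.9 mm²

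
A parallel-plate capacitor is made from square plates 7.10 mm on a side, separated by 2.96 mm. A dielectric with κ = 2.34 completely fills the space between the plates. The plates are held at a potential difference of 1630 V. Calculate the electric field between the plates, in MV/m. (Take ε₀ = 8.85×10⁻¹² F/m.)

E = V/d = 1630 / 2.96×10⁻³ = 5.51×10⁵ V/m.

E ≈ 0.551 MV/m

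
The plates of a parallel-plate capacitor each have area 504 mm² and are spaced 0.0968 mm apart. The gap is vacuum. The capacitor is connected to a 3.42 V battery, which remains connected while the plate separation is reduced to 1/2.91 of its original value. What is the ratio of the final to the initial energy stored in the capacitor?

U₂/U₁ ≈ 2.91

Battery connected ⇒ V is held fixed.
C₂ = 2.91 C₁ and U = ½CV², so U₂/U₁ = C₂/C₁ = 2.91.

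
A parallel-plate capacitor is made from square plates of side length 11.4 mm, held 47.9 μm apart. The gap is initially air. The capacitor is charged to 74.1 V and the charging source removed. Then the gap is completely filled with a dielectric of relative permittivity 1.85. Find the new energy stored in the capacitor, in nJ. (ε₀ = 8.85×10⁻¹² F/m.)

35.6 nJ

A = (11.4 mm)² = 1.30×10⁻⁴ m².
Initially C₁ = ε₀A/d = 8.85×10⁻¹² × 1.30×10⁻⁴ / 4.79×10⁻⁵ = 2.40×10⁻¹¹ F.
U₁ = 6.59×10⁻⁸ J.
Isolated ⇒ Q is held fixed. C₂ = 1.85 C₁ and U = Q²/(2C), so U₂/U₁ = C₁/C₂ = 0.541.
U₂ = 0.541 × 6.59×10⁻⁸ = 3.56×10⁻⁸ J.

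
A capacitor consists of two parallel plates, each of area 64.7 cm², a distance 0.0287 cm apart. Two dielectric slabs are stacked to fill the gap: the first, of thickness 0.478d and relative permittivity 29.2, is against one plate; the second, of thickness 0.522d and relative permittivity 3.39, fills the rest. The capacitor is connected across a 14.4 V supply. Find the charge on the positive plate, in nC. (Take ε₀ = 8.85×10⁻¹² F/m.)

A = 64.7 cm² = 6.47×10⁻³ m².
Stacked slabs ⇒ two capacitors in series, each with the full plate area.
C₁ = κ₁ε₀A/d₁ = 29.2 × 8.85×10⁻¹² × 6.47×10⁻³ / 1.37×10⁻⁴ = 1.22×10⁻⁸ F.
C₂ = κ₂ε₀A/d₂ = 3.39 × 8.85×10⁻¹² × 6.47×10⁻³ / 1.50×10⁻⁴ = 1.30×10⁻⁹ F.
C = (1/C₁ + 1/C₂)⁻¹ = 1.17×10⁻⁹ F.
Q = CV = 1.17×10⁻⁹ × 14.4 = 1.69×10⁻⁸ C.

Q ≈ 16.9 nC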